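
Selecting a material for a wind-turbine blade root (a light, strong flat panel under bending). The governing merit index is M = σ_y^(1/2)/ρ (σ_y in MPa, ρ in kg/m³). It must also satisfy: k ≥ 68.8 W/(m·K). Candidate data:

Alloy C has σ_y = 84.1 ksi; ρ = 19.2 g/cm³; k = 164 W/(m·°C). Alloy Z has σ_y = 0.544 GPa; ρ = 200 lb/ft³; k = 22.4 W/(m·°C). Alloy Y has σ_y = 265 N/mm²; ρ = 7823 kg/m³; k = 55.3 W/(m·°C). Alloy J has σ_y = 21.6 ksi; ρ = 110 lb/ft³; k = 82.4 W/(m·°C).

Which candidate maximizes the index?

Screen on constraints: k ≥ 68.8 W/(m·K). Survivors: alloy C, alloy J.
Putting every candidate on a common basis:
  alloy C: σ_y = 579.8 MPa, ρ = 19200 kg/m³
  alloy J: σ_y = 148.9 MPa, ρ = 1762 kg/m³
  alloy J: M = 6.93×10⁻³
  alloy C: M = 1.25×10⁻³
The maximum is for alloy J.

alloy J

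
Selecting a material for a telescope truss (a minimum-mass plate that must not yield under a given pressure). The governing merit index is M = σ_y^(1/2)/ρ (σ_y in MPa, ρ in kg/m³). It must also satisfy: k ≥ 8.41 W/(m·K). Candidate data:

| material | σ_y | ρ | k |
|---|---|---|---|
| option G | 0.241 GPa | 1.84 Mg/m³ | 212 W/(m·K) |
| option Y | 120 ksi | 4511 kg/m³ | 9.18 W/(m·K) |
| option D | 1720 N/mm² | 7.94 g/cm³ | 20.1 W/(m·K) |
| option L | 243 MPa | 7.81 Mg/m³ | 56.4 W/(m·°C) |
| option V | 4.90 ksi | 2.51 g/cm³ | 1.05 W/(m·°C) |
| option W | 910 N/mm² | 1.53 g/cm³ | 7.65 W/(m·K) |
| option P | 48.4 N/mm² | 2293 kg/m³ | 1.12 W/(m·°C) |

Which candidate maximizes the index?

option G

Screen on constraints: k ≥ 8.41 W/(m·K). Survivors: option G, option Y, option D, option L.
Normalizing units and computing the index:
  option G: σ_y = 241.0 MPa, ρ = 1840 kg/m³
  option Y: σ_y = 827.4 MPa, ρ = 4511 kg/m³
  option D: σ_y = 1720 MPa, ρ = 7940 kg/m³
  option L: σ_y = 243.0 MPa, ρ = 7810 kg/m³
  option G: M = 8.44×10⁻³
  option Y: M = 6.38×10⁻³
  option D: M = 5.22×10⁻³
  option L: M = 2.00×10⁻³
Option G has the largest M.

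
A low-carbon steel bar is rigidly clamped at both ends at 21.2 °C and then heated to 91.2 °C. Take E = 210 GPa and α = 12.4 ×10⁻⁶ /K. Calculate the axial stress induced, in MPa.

ΔT = 70.00 K. Constrained thermal stress σ = E·α·ΔT = 210.0×10³ MPa × 12.4×10⁻⁶ × 70.00 = 182 MPa (compressive).

182 MPa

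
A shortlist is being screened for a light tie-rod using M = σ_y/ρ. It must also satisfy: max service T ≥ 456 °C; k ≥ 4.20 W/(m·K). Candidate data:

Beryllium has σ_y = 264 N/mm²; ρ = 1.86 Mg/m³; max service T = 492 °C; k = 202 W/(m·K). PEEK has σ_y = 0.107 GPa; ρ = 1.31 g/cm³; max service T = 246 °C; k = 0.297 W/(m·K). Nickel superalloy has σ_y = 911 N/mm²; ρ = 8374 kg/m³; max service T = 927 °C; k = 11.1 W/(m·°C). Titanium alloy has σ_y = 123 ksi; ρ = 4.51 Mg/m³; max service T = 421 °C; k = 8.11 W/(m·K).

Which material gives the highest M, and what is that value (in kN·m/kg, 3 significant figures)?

beryllium, M = 142 kN·m/kg

Screen on constraints: max service T ≥ 456 °C; k ≥ 4.20 W/(m·K). Survivors: beryllium, nickel superalloy.
In SI units:
  beryllium: σ_y = 264.0 MPa, ρ = 1860 kg/m³
  nickel superalloy: σ_y = 911.0 MPa, ρ = 8374 kg/m³
  beryllium: M = 142 kN·m/kg
  nickel superalloy: M = 109 kN·m/kg
Highest index: beryllium.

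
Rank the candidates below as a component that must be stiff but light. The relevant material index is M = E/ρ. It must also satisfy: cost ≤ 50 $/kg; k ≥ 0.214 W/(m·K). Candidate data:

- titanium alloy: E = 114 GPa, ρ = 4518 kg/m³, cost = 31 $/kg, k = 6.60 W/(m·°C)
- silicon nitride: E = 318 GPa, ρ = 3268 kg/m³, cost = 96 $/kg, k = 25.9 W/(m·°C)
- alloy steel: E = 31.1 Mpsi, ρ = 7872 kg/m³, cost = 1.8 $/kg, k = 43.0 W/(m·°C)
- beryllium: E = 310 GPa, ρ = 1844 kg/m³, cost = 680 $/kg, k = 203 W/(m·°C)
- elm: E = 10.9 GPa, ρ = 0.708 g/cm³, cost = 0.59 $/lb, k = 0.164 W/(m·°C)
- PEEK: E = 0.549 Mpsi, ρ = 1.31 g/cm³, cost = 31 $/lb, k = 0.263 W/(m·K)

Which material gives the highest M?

alloy steel

Screen on constraints: cost ≤ 50 $/kg; k ≥ 0.214 W/(m·K). Survivors: titanium alloy, alloy steel.
Convert each candidate to consistent units, then evaluate M:
  titanium alloy: E = 114.0 GPa, ρ = 4518 kg/m³
  alloy steel: E = 214.4 GPa, ρ = 7872 kg/m³
  alloy steel: M = 27.2 MN·m/kg
  titanium alloy: M = 25.2 MN·m/kg
Highest index: alloy steel.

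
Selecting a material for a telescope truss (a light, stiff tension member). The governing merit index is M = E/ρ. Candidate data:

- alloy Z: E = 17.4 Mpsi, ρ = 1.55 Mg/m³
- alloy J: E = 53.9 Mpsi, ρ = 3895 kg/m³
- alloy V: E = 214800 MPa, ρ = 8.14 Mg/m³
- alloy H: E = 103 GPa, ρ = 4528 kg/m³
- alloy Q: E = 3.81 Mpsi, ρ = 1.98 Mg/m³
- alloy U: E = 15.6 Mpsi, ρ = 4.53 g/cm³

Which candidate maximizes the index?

Convert each candidate to consistent units, then evaluate M:
  alloy Z: E = 120.0 GPa, ρ = 1550 kg/m³
  alloy J: E = 371.6 GPa, ρ = 3895 kg/m³
  alloy V: E = 214.8 GPa, ρ = 8140 kg/m³
  alloy H: E = 103.0 GPa, ρ = 4528 kg/m³
  alloy Q: E = 26.27 GPa, ρ = 1980 kg/m³
  alloy U: E = 107.6 GPa, ρ = 4530 kg/m³
  alloy J: M = 95.4 MN·m/kg
  alloy Z: M = 77.4 MN·m/kg
  alloy V: M = 26.4 MN·m/kg
  alloy U: M = 23.7 MN·m/kg
  alloy H: M = 22.7 MN·m/kg
  alloy Q: M = 13.3 MN·m/kg
Highest index: alloy J.

alloy J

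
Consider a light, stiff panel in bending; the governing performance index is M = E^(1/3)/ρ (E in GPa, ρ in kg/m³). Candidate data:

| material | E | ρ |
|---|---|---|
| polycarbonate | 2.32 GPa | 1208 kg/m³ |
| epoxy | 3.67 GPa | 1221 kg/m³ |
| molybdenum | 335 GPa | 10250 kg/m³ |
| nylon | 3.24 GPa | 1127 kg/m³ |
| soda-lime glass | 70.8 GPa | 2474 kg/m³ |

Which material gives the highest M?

soda-lime glass

Per-candidate index values:
  soda-lime glass: M = 1.67×10⁻³
  nylon: M = 1.31×10⁻³
  epoxy: M = 1.26×10⁻³
  polycarbonate: M = 1.10×10⁻³
  molybdenum: M = 0.678×10⁻³
Highest index: soda-lime glass.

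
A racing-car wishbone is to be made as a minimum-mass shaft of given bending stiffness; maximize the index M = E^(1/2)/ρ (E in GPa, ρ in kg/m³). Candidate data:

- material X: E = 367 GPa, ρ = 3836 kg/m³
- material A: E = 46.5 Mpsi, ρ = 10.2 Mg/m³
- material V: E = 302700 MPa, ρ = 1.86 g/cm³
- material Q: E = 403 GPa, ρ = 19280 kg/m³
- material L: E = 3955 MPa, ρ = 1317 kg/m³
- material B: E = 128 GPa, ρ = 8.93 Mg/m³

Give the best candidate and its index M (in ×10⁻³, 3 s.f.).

material V, M = 9.35×10⁻³

After converting to SI:
  material X: E = 367.0 GPa, ρ = 3836 kg/m³
  material A: E = 320.6 GPa, ρ = 10200 kg/m³
  material V: E = 302.7 GPa, ρ = 1860 kg/m³
  material Q: E = 403.0 GPa, ρ = 19280 kg/m³
  material L: E = 3.955 GPa, ρ = 1317 kg/m³
  material B: E = 128.0 GPa, ρ = 8930 kg/m³
  material V: M = 9.35×10⁻³
  material X: M = 4.99×10⁻³
  material A: M = 1.76×10⁻³
  material L: M = 1.51×10⁻³
  material B: M = 1.27×10⁻³
  material Q: M = 1.04×10⁻³
Material V has the largest M.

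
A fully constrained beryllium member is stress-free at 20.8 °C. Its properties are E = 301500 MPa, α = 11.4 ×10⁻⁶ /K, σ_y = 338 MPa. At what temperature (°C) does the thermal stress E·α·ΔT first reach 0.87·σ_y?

E = 301500 MPa = 301.5 GPa.
E·α·ΔT = 294.1 MPa ⇒ ΔT = 294.1 / (301.5×10³ × 11.4×10⁻⁶) = 85.55 K.
T = 20.8 + 85.55 = 106.4 °C.

106 °C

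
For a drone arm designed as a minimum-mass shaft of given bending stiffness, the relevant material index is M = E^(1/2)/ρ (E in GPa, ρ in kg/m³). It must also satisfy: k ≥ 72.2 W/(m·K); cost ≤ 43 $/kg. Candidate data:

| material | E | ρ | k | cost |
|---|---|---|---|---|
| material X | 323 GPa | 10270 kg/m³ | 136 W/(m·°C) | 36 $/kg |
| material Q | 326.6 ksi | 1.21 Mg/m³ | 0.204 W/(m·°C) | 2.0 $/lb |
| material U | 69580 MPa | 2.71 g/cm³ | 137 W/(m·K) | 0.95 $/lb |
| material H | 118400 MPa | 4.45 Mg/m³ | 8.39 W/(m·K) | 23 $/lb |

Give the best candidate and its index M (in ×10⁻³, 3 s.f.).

material U, M = 3.08×10⁻³

Screen on constraints: k ≥ 72.2 W/(m·K); cost ≤ 43 $/kg. Survivors: material X, material U.
Putting every candidate on a common basis:
  material X: E = 323.0 GPa, ρ = 10270 kg/m³
  material U: E = 69.58 GPa, ρ = 2710 kg/m³
  material U: M = 3.08×10⁻³
  material X: M = 1.75×10⁻³
Material U ranks first.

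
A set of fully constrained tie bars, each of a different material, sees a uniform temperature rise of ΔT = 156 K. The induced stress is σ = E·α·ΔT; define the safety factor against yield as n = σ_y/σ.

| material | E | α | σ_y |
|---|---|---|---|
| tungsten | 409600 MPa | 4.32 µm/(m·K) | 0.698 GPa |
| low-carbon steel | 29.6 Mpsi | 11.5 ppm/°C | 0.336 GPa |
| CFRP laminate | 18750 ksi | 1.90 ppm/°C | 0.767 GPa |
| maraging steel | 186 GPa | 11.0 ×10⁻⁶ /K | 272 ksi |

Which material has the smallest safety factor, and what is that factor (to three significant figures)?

low-carbon steel, n = 0.918

Per material, after unit conversion:
  tungsten: E = 409.6, α = 4.32, σ_y = 698.0 → σ = 276 MPa, n = 2.53
  low-carbon steel: E = 204.1, α = 11.5, σ_y = 336.0 → σ = 366 MPa, n = 0.918
  CFRP laminate: E = 129.3, α = 1.90, σ_y = 767.0 → σ = 38.3 MPa, n = 20.0
  maraging steel: E = 186.0, α = 11.0, σ_y = 1875 → σ = 319 MPa, n = 5.88
Low-carbon steel has the lowest safety factor, n = 0.918.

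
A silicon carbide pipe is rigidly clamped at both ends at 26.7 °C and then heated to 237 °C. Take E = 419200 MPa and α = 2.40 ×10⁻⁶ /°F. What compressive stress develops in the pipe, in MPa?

E = 419200 MPa = 419.2 GPa.
α = 2.40×10⁻⁶/°F × 9/5 = 4.32×10⁻⁶/K.
ΔT = 210.3 K. Constrained thermal stress σ = E·α·ΔT = 419.2×10³ MPa × 4.32×10⁻⁶ × 210.3 = 381 MPa (compressive).

381 MPa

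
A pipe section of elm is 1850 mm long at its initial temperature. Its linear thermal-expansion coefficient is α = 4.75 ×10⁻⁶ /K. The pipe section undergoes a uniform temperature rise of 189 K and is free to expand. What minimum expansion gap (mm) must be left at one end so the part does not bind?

ΔL = α·L₀·ΔT = 4.75×10⁻⁶ × 1850 mm × 189.0 K = 1.66 mm.

1.66 mm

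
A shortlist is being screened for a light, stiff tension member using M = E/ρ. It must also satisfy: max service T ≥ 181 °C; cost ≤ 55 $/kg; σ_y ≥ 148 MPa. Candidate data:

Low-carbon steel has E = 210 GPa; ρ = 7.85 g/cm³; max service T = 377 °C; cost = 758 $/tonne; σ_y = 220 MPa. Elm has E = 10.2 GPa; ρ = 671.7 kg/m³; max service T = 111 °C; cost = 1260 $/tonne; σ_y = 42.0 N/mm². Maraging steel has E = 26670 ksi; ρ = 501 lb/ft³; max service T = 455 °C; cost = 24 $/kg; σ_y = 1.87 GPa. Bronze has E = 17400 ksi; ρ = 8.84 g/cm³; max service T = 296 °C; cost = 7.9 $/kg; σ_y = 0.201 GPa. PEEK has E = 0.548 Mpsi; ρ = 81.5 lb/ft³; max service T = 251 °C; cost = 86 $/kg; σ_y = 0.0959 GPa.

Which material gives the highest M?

Screen on constraints: max service T ≥ 181 °C; cost ≤ 55 $/kg; σ_y ≥ 148 MPa. Survivors: low-carbon steel, maraging steel, bronze.
Normalizing units and computing the index:
  low-carbon steel: E = 210.0 GPa, ρ = 7850 kg/m³
  maraging steel: E = 183.9 GPa, ρ = 8025 kg/m³
  bronze: E = 120.0 GPa, ρ = 8840 kg/m³
  low-carbon steel: M = 26.8 MN·m/kg
  maraging steel: M = 22.9 MN·m/kg
  bronze: M = 13.6 MN·m/kg
The maximum is for low-carbon steel.

low-carbon steel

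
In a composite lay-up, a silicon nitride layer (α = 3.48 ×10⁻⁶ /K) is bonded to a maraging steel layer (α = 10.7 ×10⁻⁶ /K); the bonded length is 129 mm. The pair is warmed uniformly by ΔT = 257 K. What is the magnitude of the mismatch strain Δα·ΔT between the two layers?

Δα = |3.48 − 10.7|×10⁻⁶/K = 7.22×10⁻⁶/K.
Mismatch strain = Δα·ΔT = 7.22×10⁻⁶ × 257.0 = 1.86×10⁻³.

1.86×10⁻³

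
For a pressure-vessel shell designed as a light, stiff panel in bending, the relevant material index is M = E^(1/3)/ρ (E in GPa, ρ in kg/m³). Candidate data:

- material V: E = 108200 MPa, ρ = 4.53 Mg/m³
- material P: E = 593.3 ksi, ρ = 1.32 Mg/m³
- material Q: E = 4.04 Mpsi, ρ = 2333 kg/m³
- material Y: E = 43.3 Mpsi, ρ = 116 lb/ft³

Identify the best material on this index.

Convert each candidate to consistent units, then evaluate M:
  material V: E = 108.2 GPa, ρ = 4530 kg/m³
  material P: E = 4.091 GPa, ρ = 1320 kg/m³
  material Q: E = 27.85 GPa, ρ = 2333 kg/m³
  material Y: E = 298.5 GPa, ρ = 1858 kg/m³
  material Y: M = 3.60×10⁻³
  material Q: M = 1.30×10⁻³
  material P: M = 1.21×10⁻³
  material V: M = 1.05×10⁻³
Highest index: material Y.

material Y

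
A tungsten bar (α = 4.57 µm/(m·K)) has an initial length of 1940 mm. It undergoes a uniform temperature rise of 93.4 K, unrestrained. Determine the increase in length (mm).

ΔL = α·L₀·ΔT = 4.57×10⁻⁶ × 1940 mm × 93.40 K = 0.828 mm.

0.828 mm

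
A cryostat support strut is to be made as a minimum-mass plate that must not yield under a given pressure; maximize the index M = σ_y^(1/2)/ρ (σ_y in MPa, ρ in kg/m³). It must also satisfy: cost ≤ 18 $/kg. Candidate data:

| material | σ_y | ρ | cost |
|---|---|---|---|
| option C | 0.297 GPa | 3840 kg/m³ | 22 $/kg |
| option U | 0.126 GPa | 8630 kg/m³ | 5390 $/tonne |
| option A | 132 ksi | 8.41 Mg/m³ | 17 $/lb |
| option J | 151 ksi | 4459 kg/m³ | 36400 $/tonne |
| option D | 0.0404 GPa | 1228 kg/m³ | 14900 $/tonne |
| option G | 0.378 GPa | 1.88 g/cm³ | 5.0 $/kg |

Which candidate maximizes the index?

Screen on constraints: cost ≤ 18 $/kg. Survivors: option U, option D, option G.
Convert each candidate to consistent units, then evaluate M:
  option U: σ_y = 126.0 MPa, ρ = 8630 kg/m³
  option D: σ_y = 40.40 MPa, ρ = 1228 kg/m³
  option G: σ_y = 378.0 MPa, ρ = 1880 kg/m³
  option G: M = 10.3×10⁻³
  option D: M = 5.18×10⁻³
  option U: M = 1.30×10⁻³
Option G ranks first.

option G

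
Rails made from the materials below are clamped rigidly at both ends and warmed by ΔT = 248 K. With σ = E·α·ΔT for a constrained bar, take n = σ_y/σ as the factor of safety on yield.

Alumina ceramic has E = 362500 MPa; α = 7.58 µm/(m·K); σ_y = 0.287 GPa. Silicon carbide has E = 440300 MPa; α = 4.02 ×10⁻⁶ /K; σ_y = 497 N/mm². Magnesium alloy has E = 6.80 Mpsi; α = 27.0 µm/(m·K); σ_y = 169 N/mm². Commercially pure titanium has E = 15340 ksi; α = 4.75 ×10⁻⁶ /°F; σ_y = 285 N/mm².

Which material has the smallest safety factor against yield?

alumina ceramic

With everything in SI (GPa, ×10⁻⁶/K, MPa):
  alumina ceramic: E = 362.5, α = 7.58, σ_y = 287.0 → σ = 681 MPa, n = 0.421
  silicon carbide: E = 440.3, α = 4.02, σ_y = 497.0 → σ = 439 MPa, n = 1.13
  magnesium alloy: E = 46.88, α = 27.0, σ_y = 169.0 → σ = 314 MPa, n = 0.538
  commercially pure titanium: E = 105.8, α = 8.55, σ_y = 285.0 → σ = 224 MPa, n = 1.27
The minimum is alumina ceramic at n = 0.421.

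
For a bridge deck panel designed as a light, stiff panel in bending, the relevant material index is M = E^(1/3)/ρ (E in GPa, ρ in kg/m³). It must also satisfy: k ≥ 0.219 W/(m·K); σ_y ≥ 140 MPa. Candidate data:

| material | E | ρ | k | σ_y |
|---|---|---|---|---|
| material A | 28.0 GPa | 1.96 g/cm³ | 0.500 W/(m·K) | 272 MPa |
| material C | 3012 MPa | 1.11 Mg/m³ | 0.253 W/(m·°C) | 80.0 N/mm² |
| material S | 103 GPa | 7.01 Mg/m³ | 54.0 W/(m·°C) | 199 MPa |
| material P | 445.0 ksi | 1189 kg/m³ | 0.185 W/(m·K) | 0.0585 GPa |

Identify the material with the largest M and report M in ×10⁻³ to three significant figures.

Screen on constraints: k ≥ 0.219 W/(m·K); σ_y ≥ 140 MPa. Survivors: material A, material S.
Putting every candidate on a common basis:
  material A: E = 28.00 GPa, ρ = 1960 kg/m³
  material S: E = 103.0 GPa, ρ = 7010 kg/m³
  material A: M = 1.55×10⁻³
  material S: M = 0.669×10⁻³
The maximum is for material A.

material A, M = 1.55×10⁻³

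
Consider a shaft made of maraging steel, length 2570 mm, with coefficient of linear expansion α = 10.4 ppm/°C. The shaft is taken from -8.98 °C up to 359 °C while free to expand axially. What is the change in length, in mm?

ΔT = 359 − (-8.98) = 368.0 K.
ΔL = α·L₀·ΔT = 10.4×10⁻⁶ × 2570 mm × 368.0 K = 9.84 mm.

9.84 mm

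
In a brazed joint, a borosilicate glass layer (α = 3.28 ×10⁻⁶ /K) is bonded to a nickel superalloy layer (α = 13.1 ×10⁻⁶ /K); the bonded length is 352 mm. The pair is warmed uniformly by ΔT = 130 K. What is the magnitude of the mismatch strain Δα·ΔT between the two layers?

Δα = |3.28 − 13.1|×10⁻⁶/K = 9.82×10⁻⁶/K.
Mismatch strain = Δα·ΔT = 9.82×10⁻⁶ × 130.0 = 1.28×10⁻³.

1.28×10⁻³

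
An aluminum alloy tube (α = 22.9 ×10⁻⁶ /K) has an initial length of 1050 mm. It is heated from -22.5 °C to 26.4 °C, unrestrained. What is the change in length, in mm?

1.18 mm

ΔT = 26.4 − (-22.5) = 48.90 K.
ΔL = α·L₀·ΔT = 22.9×10⁻⁶ × 1050 mm × 48.90 K = 1.18 mm.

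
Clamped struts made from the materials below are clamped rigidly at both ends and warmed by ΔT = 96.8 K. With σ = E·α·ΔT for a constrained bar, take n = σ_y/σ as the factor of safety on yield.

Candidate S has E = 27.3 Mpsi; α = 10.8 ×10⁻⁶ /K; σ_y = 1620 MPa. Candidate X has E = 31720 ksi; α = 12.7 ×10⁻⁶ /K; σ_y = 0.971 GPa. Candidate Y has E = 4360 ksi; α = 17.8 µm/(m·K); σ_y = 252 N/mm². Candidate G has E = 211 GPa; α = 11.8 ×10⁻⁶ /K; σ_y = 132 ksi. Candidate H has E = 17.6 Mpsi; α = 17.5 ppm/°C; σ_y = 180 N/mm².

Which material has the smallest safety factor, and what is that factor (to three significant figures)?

Per material, after unit conversion:
  candidate S: E = 188.2, α = 10.8, σ_y = 1620 → σ = 197 MPa, n = 8.23
  candidate X: E = 218.7, α = 12.7, σ_y = 971.0 → σ = 269 MPa, n = 3.61
  candidate Y: E = 30.06, α = 17.8, σ_y = 252.0 → σ = 51.8 MPa, n = 4.87
  candidate G: E = 211.0, α = 11.8, σ_y = 910.1 → σ = 241 MPa, n = 3.78
  candidate H: E = 121.3, α = 17.5, σ_y = 180.0 → σ = 206 MPa, n = 0.876
Smallest n: candidate H with n = 0.876.

candidate H, n = 0.876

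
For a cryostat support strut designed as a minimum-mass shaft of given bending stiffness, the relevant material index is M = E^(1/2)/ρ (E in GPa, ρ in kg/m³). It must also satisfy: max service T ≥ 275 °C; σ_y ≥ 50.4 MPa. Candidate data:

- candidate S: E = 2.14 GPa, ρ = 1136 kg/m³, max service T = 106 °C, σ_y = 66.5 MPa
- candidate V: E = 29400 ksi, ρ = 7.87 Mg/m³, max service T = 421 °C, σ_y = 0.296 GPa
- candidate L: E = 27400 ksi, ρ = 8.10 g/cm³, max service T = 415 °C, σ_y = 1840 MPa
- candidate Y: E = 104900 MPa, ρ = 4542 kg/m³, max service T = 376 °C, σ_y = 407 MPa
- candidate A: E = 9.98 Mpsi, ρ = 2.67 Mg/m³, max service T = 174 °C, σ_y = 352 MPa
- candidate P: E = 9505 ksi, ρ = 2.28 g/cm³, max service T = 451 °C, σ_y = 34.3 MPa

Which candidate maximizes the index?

candidate Y

Screen on constraints: max service T ≥ 275 °C; σ_y ≥ 50.4 MPa. Survivors: candidate V, candidate L, candidate Y.
Convert each candidate to consistent units, then evaluate M:
  candidate V: E = 202.7 GPa, ρ = 7870 kg/m³
  candidate L: E = 188.9 GPa, ρ = 8100 kg/m³
  candidate Y: E = 104.9 GPa, ρ = 4542 kg/m³
  candidate Y: M = 2.25×10⁻³
  candidate V: M = 1.81×10⁻³
  candidate L: M = 1.70×10⁻³
Candidate Y has the largest M.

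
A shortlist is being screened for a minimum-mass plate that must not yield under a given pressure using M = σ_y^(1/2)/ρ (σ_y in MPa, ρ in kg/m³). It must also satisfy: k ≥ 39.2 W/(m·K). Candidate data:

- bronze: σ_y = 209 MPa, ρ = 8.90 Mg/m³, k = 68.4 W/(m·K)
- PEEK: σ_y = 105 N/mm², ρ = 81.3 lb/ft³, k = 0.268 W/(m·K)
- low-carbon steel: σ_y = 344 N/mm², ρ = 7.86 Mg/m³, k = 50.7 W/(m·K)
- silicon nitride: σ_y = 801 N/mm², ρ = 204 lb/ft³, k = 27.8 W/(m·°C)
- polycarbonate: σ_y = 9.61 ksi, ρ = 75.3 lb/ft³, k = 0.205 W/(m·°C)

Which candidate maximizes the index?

Screen on constraints: k ≥ 39.2 W/(m·K). Survivors: bronze, low-carbon steel.
Putting every candidate on a common basis:
  bronze: σ_y = 209.0 MPa, ρ = 8900 kg/m³
  low-carbon steel: σ_y = 344.0 MPa, ρ = 7860 kg/m³
  low-carbon steel: M = 2.36×10⁻³
  bronze: M = 1.62×10⁻³
Low-carbon steel has the largest M.

low-carbon steel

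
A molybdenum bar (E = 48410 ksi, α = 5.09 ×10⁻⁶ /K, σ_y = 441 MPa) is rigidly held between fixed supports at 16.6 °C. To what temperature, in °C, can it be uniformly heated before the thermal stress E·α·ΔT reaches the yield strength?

E = 48410 ksi = 333.8 GPa.
E·α·ΔT = 441.0 MPa ⇒ ΔT = 441.0 / (333.8×10³ × 5.09×10⁻⁶) = 259.6 K.
T = 16.6 + 259.6 = 276.2 °C.

276 °C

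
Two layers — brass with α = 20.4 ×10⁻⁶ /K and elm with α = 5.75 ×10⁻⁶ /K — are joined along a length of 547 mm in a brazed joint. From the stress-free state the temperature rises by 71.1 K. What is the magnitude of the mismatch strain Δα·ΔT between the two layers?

Δα = |20.4 − 5.75|×10⁻⁶/K = 14.6×10⁻⁶/K.
Mismatch strain = Δα·ΔT = 14.6×10⁻⁶ × 71.1 = 1.04×10⁻³.

1.04×10⁻³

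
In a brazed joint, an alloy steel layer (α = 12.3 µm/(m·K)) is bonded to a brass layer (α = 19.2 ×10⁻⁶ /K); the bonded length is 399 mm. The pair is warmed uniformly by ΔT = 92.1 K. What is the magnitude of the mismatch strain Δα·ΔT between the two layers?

6.35×10⁻⁴

Δα = |12.3 − 19.2|×10⁻⁶/K = 6.90×10⁻⁶/K.
Mismatch strain = Δα·ΔT = 6.90×10⁻⁶ × 92.1 = 6.35×10⁻⁴.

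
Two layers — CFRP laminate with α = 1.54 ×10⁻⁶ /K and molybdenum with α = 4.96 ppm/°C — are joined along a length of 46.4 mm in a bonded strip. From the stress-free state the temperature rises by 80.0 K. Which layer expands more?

molybdenum

α(CFRP laminate) = 1.54×10⁻⁶/K vs α(molybdenum) = 4.96×10⁻⁶/K.
Higher α expands more for the same ΔT: molybdenum.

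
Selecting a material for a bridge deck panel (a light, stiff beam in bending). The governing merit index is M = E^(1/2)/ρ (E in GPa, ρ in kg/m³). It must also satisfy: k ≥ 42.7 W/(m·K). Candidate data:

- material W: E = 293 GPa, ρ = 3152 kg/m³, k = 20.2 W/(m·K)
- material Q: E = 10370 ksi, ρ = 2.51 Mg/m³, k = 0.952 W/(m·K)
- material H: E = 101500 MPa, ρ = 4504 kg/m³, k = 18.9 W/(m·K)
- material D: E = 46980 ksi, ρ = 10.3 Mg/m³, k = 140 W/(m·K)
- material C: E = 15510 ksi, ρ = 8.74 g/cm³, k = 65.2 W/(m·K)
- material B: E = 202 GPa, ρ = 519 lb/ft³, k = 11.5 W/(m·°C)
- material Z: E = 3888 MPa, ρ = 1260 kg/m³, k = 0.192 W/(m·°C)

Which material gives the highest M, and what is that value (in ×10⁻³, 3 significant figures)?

material D, M = 1.75×10⁻³

Screen on constraints: k ≥ 42.7 W/(m·K). Survivors: material D, material C.
Putting every candidate on a common basis:
  material D: E = 323.9 GPa, ρ = 10300 kg/m³
  material C: E = 106.9 GPa, ρ = 8740 kg/m³
  material D: M = 1.75×10⁻³
  material C: M = 1.18×10⁻³
The maximum is for material D.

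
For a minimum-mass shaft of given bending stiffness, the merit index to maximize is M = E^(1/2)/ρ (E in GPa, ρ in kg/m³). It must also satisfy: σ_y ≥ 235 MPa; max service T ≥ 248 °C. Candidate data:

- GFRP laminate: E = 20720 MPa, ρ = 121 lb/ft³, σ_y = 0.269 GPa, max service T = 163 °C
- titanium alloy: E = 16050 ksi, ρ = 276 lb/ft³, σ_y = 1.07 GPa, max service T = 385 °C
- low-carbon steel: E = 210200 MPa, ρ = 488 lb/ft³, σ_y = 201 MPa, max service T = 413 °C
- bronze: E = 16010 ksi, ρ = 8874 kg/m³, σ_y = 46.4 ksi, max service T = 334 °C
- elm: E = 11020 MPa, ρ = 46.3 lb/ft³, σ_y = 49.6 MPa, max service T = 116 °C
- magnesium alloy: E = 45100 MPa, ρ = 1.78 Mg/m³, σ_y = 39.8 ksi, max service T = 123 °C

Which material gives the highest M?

Screen on constraints: σ_y ≥ 235 MPa; max service T ≥ 248 °C. Survivors: titanium alloy, bronze.
Convert each candidate to consistent units, then evaluate M:
  titanium alloy: E = 110.7 GPa, ρ = 4421 kg/m³
  bronze: E = 110.4 GPa, ρ = 8874 kg/m³
  titanium alloy: M = 2.38×10⁻³
  bronze: M = 1.18×10⁻³
Highest index: titanium alloy.

titanium alloy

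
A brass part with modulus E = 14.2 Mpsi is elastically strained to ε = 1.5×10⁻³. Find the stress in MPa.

E = 14.2 Mpsi = 97.91 GPa.
σ = E·ε = 97910 MPa × 1.5×10⁻³ = 147 MPa.

147 MPa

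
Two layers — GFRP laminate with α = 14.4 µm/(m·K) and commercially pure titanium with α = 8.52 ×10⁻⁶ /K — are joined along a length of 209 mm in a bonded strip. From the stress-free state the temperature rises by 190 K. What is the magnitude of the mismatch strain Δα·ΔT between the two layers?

1.12×10⁻³

Δα = |14.4 − 8.52|×10⁻⁶/K = 5.88×10⁻⁶/K.
Mismatch strain = Δα·ΔT = 5.88×10⁻⁶ × 190.0 = 1.12×10⁻³.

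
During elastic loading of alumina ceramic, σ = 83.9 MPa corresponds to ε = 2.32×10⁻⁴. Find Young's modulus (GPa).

362 GPa

E = σ/ε = 83.9 MPa / 2.32×10⁻⁴ = 361600 MPa = 362 GPa.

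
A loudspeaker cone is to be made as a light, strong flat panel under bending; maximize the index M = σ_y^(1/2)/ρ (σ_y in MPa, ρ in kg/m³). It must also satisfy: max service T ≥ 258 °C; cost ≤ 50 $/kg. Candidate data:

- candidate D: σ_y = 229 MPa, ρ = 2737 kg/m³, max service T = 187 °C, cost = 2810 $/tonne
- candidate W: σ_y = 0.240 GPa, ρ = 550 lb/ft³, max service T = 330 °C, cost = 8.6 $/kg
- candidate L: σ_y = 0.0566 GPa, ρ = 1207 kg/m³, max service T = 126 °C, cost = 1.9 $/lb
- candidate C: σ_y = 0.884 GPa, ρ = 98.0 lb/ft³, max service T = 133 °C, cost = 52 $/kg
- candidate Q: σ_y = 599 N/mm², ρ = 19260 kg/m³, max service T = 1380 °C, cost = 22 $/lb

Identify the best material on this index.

Screen on constraints: max service T ≥ 258 °C; cost ≤ 50 $/kg. Survivors: candidate W, candidate Q.
Putting every candidate on a common basis:
  candidate W: σ_y = 240.0 MPa, ρ = 8810 kg/m³
  candidate Q: σ_y = 599.0 MPa, ρ = 19260 kg/m³
  candidate W: M = 1.76×10⁻³
  candidate Q: M = 1.27×10⁻³
Highest index: candidate W.

candidate W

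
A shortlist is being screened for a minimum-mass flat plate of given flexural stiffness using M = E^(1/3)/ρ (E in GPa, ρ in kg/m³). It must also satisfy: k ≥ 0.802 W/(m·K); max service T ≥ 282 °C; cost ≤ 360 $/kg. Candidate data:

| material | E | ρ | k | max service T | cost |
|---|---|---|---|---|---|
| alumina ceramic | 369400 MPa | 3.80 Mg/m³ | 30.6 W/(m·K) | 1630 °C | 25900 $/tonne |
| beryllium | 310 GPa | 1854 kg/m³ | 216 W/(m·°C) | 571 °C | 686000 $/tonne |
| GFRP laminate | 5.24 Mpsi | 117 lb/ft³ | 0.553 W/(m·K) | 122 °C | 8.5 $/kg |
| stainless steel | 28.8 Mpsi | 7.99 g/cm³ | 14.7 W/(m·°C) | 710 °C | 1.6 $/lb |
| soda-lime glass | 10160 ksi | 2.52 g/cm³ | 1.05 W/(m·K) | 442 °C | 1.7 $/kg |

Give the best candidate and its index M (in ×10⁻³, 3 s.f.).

alumina ceramic, M = 1.89×10⁻³

Screen on constraints: k ≥ 0.802 W/(m·K); max service T ≥ 282 °C; cost ≤ 360 $/kg. Survivors: alumina ceramic, stainless steel, soda-lime glass.
Normalizing units and computing the index:
  alumina ceramic: E = 369.4 GPa, ρ = 3800 kg/m³
  stainless steel: E = 198.6 GPa, ρ = 7990 kg/m³
  soda-lime glass: E = 70.05 GPa, ρ = 2520 kg/m³
  alumina ceramic: M = 1.89×10⁻³
  soda-lime glass: M = 1.64×10⁻³
  stainless steel: M = 0.730×10⁻³
Alumina ceramic has the largest M.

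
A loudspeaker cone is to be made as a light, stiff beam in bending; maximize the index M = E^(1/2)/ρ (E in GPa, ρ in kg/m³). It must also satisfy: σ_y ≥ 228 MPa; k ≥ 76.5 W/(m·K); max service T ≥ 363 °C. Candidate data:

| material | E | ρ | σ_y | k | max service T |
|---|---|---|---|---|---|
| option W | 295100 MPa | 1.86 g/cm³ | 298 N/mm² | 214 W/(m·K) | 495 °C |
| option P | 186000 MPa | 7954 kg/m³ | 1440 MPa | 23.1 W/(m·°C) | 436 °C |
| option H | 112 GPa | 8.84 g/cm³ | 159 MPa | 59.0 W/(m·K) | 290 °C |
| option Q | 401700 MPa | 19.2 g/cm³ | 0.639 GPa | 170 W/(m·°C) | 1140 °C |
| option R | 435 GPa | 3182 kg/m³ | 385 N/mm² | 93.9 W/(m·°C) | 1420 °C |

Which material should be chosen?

option W

Screen on constraints: σ_y ≥ 228 MPa; k ≥ 76.5 W/(m·K); max service T ≥ 363 °C. Survivors: option W, option Q, option R.
Normalizing units and computing the index:
  option W: E = 295.1 GPa, ρ = 1860 kg/m³
  option Q: E = 401.7 GPa, ρ = 19200 kg/m³
  option R: E = 435.0 GPa, ρ = 3182 kg/m³
  option W: M = 9.24×10⁻³
  option R: M = 6.55×10⁻³
  option Q: M = 1.04×10⁻³
Highest index: option W.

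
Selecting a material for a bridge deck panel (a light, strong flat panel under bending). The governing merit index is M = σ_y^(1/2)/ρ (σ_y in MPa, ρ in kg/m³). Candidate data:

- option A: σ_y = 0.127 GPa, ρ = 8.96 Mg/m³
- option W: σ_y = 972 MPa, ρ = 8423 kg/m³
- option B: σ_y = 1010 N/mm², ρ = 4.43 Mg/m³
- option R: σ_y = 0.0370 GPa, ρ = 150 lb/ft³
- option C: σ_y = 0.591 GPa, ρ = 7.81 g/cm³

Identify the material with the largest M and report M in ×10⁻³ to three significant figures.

option B, M = 7.17×10⁻³

Putting every candidate on a common basis:
  option A: σ_y = 127.0 MPa, ρ = 8960 kg/m³
  option W: σ_y = 972.0 MPa, ρ = 8423 kg/m³
  option B: σ_y = 1010 MPa, ρ = 4430 kg/m³
  option R: σ_y = 37.00 MPa, ρ = 2403 kg/m³
  option C: σ_y = 591.0 MPa, ρ = 7810 kg/m³
  option B: M = 7.17×10⁻³
  option W: M = 3.70×10⁻³
  option C: M = 3.11×10⁻³
  option R: M = 2.53×10⁻³
  option A: M = 1.26×10⁻³
Highest index: option B.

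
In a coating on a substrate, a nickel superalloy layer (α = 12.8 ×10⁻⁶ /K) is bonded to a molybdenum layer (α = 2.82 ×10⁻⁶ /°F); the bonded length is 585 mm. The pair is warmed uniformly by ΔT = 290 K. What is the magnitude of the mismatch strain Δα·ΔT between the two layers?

molybdenum: α = 2.82×10⁻⁶/°F × 9/5 = 5.08×10⁻⁶/K.
Δα = |12.8 − 5.08|×10⁻⁶/K = 7.72×10⁻⁶/K.
Mismatch strain = Δα·ΔT = 7.72×10⁻⁶ × 290.0 = 2.24×10⁻³.

2.24×10⁻³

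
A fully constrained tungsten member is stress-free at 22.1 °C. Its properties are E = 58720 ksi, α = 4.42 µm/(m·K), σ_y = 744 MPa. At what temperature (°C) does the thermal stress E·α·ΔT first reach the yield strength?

E = 58720 ksi = 404.9 GPa.
E·α·ΔT = 744.0 MPa ⇒ ΔT = 744.0 / (404.9×10³ × 4.42×10⁻⁶) = 415.8 K.
T = 22.1 + 415.8 = 437.9 °C.

438 °C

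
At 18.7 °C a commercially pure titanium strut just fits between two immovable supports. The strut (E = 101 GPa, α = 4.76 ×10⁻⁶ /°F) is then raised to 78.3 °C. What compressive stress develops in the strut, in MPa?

α = 4.76×10⁻⁶/°F × 9/5 = 8.57×10⁻⁶/K.
ΔT = 59.60 K. Constrained thermal stress σ = E·α·ΔT = 101.0×10³ MPa × 8.57×10⁻⁶ × 59.60 = 51.6 MPa (compressive).

51.6 MPa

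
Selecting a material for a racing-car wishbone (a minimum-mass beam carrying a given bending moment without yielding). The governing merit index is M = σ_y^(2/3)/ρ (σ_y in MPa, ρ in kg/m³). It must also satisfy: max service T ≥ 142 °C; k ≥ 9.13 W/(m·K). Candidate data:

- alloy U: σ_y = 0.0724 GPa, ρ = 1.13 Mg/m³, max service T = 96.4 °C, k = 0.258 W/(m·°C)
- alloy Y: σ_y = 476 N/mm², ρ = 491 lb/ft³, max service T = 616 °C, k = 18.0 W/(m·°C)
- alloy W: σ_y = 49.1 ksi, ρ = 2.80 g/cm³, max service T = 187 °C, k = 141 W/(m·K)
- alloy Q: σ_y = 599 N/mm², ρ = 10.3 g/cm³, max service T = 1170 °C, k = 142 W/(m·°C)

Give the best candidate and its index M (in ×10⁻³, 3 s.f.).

alloy W, M = 17.3×10⁻³

Screen on constraints: max service T ≥ 142 °C; k ≥ 9.13 W/(m·K). Survivors: alloy Y, alloy W, alloy Q.
After converting to SI:
  alloy Y: σ_y = 476.0 MPa, ρ = 7865 kg/m³
  alloy W: σ_y = 338.5 MPa, ρ = 2800 kg/m³
  alloy Q: σ_y = 599.0 MPa, ρ = 10300 kg/m³
  alloy W: M = 17.3×10⁻³
  alloy Y: M = 7.75×10⁻³
  alloy Q: M = 6.90×10⁻³
Alloy W has the largest M.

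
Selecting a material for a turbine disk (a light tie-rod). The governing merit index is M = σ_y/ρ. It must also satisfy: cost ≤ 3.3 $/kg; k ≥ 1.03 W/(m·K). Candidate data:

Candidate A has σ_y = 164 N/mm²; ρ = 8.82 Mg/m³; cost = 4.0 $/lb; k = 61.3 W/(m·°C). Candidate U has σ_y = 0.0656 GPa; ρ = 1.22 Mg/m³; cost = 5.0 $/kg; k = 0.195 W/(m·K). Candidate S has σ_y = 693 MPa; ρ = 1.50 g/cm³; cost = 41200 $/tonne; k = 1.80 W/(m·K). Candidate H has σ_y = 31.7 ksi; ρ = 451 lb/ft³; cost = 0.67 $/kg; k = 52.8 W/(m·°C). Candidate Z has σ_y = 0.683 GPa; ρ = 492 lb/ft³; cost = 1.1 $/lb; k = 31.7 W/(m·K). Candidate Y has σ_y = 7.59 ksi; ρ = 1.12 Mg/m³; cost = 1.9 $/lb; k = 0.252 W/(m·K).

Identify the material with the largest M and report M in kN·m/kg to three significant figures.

Screen on constraints: cost ≤ 3.3 $/kg; k ≥ 1.03 W/(m·K). Survivors: candidate H, candidate Z.
Normalizing units and computing the index:
  candidate H: σ_y = 218.6 MPa, ρ = 7224 kg/m³
  candidate Z: σ_y = 683.0 MPa, ρ = 7881 kg/m³
  candidate Z: M = 86.7 kN·m/kg
  candidate H: M = 30.3 kN·m/kg
The maximum is for candidate Z.

candidate Z, M = 86.7 kN·m/kg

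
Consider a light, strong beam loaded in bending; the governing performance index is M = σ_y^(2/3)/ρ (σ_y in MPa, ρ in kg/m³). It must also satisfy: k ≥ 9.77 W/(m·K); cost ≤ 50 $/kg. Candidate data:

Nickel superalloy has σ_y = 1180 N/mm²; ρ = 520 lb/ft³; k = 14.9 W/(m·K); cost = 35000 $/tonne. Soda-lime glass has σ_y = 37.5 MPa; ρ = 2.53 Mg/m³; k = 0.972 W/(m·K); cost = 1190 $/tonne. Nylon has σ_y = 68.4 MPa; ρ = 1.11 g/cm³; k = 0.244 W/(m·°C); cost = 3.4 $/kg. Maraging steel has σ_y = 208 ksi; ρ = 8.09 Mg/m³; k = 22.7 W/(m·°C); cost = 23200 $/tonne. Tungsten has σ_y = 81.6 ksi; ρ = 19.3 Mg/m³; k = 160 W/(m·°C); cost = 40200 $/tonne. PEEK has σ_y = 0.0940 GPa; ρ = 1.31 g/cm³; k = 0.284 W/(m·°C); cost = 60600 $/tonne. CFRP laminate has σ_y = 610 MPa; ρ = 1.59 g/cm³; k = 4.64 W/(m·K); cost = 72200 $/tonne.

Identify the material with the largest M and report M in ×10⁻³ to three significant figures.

Screen on constraints: k ≥ 9.77 W/(m·K); cost ≤ 50 $/kg. Survivors: nickel superalloy, maraging steel, tungsten.
Normalizing units and computing the index:
  nickel superalloy: σ_y = 1180 MPa, ρ = 8330 kg/m³
  maraging steel: σ_y = 1434 MPa, ρ = 8090 kg/m³
  tungsten: σ_y = 562.6 MPa, ρ = 19300 kg/m³
  maraging steel: M = 15.7×10⁻³
  nickel superalloy: M = 13.4×10⁻³
  tungsten: M = 3.53×10⁻³
The maximum is for maraging steel.

maraging steel, M = 15.7×10⁻³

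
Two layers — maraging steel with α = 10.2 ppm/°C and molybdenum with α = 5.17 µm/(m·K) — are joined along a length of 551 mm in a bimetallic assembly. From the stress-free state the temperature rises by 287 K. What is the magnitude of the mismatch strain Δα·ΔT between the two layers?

1.44×10⁻³

Δα = |10.2 − 5.17|×10⁻⁶/K = 5.03×10⁻⁶/K.
Mismatch strain = Δα·ΔT = 5.03×10⁻⁶ × 287.0 = 1.44×10⁻³.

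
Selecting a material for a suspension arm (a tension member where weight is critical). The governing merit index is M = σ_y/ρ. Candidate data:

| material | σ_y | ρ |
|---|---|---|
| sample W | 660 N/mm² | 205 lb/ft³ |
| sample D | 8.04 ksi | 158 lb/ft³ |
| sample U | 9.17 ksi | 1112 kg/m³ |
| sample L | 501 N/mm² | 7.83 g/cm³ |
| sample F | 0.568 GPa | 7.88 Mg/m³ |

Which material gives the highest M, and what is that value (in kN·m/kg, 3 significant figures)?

sample W, M = 201 kN·m/kg

Putting every candidate on a common basis:
  sample W: σ_y = 660.0 MPa, ρ = 3284 kg/m³
  sample D: σ_y = 55.43 MPa, ρ = 2531 kg/m³
  sample U: σ_y = 63.22 MPa, ρ = 1112 kg/m³
  sample L: σ_y = 501.0 MPa, ρ = 7830 kg/m³
  sample F: σ_y = 568.0 MPa, ρ = 7880 kg/m³
  sample W: M = 201 kN·m/kg
  sample F: M = 72.1 kN·m/kg
  sample L: M = 64.0 kN·m/kg
  sample U: M = 56.9 kN·m/kg
  sample D: M = 21.9 kN·m/kg
Sample W has the largest M.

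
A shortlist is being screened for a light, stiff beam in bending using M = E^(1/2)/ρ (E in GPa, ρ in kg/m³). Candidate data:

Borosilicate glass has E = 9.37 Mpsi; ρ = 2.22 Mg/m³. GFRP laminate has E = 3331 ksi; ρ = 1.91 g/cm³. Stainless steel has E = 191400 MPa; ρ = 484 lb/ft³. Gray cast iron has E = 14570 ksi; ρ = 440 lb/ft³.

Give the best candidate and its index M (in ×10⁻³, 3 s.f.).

After converting to SI:
  borosilicate glass: E = 64.60 GPa, ρ = 2220 kg/m³
  GFRP laminate: E = 22.97 GPa, ρ = 1910 kg/m³
  stainless steel: E = 191.4 GPa, ρ = 7753 kg/m³
  gray cast iron: E = 100.5 GPa, ρ = 7048 kg/m³
  borosilicate glass: M = 3.62×10⁻³
  GFRP laminate: M = 2.51×10⁻³
  stainless steel: M = 1.78×10⁻³
  gray cast iron: M = 1.42×10⁻³
Highest index: borosilicate glass.

borosilicate glass, M = 3.62×10⁻³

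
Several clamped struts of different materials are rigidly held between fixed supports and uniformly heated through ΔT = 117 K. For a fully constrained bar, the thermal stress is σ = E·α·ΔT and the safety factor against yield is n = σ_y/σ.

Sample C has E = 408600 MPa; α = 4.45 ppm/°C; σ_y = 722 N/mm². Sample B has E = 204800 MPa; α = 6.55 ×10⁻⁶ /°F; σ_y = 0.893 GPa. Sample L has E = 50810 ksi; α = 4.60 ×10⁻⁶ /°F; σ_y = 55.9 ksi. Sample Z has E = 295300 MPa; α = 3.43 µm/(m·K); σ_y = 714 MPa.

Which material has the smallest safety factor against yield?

In consistent units (E in GPa, α in ×10⁻⁶/K, σ_y in MPa):
  sample C: E = 408.6, α = 4.45, σ_y = 722.0 → σ = 213 MPa, n = 3.39
  sample B: E = 204.8, α = 11.8, σ_y = 893.0 → σ = 283 MPa, n = 3.16
  sample L: E = 350.3, α = 8.28, σ_y = 385.4 → σ = 339 MPa, n = 1.14
  sample Z: E = 295.3, α = 3.43, σ_y = 714.0 → σ = 119 MPa, n = 6.02
The minimum is sample L at n = 1.14.

sample L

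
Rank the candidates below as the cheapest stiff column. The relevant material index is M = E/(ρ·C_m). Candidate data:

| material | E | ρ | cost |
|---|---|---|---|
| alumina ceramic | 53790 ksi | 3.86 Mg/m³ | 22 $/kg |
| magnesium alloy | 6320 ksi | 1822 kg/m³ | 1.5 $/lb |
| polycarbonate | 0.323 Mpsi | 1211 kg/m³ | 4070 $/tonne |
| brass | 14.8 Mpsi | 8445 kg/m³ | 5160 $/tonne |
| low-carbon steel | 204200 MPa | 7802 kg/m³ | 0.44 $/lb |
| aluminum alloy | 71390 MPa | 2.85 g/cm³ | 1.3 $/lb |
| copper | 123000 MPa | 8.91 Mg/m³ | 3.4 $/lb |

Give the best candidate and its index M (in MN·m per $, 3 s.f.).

In SI units:
  alumina ceramic: E = 370.9 GPa, ρ = 3860 kg/m³, cost = 22.00 $/kg
  magnesium alloy: E = 43.57 GPa, ρ = 1822 kg/m³, cost = 3.307 $/kg
  polycarbonate: E = 2.227 GPa, ρ = 1211 kg/m³, cost = 4.070 $/kg
  brass: E = 102.0 GPa, ρ = 8445 kg/m³, cost = 5.160 $/kg
  low-carbon steel: E = 204.2 GPa, ρ = 7802 kg/m³, cost = 0.9700 $/kg
  aluminum alloy: E = 71.39 GPa, ρ = 2850 kg/m³, cost = 2.866 $/kg
  copper: E = 123.0 GPa, ρ = 8910 kg/m³, cost = 7.496 $/kg
  low-carbon steel: M = 27.0 MN·m per $
  aluminum alloy: M = 8.74 MN·m per $
  magnesium alloy: M = 7.23 MN·m per $
  alumina ceramic: M = 4.37 MN·m per $
  brass: M = 2.34 MN·m per $
  copper: M = 1.84 MN·m per $
  polycarbonate: M = 0.452 MN·m per $
Highest index: low-carbon steel.

low-carbon steel, M = 27.0 MN·m per $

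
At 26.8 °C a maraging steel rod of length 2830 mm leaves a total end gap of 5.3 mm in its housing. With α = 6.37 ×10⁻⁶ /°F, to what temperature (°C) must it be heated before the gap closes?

190 °C

α = 6.37×10⁻⁶/°F × 9/5 = 11.5×10⁻⁶/K.
α·L₀·ΔT = 5.3 mm ⇒ ΔT = 5.3 / (11.5×10⁻⁶ × 2830.0) = 163.3 K.
T = 26.8 + 163.3 = 190.1 °C.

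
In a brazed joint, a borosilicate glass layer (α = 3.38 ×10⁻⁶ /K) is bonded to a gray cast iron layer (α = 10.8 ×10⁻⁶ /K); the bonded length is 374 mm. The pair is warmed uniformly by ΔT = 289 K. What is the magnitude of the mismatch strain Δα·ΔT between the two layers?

Δα = |3.38 − 10.8|×10⁻⁶/K = 7.42×10⁻⁶/K.
Mismatch strain = Δα·ΔT = 7.42×10⁻⁶ × 289.0 = 2.14×10⁻³.

2.14×10⁻³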